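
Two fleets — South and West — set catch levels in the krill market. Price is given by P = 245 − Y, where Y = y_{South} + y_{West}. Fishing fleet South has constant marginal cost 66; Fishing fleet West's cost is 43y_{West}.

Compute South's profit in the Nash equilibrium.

Fishing fleet South's profit: π = y_{South}(245 − (y_{South} + y_{West})) − 66y_{South}.
∂π/∂y_{South} = 179 − 2y_{South} − y_{West} = 0, so y_{South} = 89.5 − 0.5y_{West}.
By the same steps for West: y_{West} = 101 − 0.5y_{South}.
Plugging y_{West} into South's best response: y_{South} = 89.5 − 0.5(101 − 0.5y_{South}) ⇒ 0.75y_{South} = 39, so y_{South} = 52.
Then y_{West} = 101 − 0.5·52 = 75.
Price P = 245 − 127 = 118.
South's profit: (118 − 66)·52 = 2704.

2704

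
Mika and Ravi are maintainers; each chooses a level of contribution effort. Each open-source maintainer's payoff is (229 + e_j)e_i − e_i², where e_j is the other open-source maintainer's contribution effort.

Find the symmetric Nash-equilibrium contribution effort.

229

Mika's payoff is (229 + e_R)e_M − e_M².
∂π/∂e_M = 229 + e_R − 2e_M = 0, so e_M = 114.5 + 0.5e_R.
Setting e_M = e_R in the reaction function: e_M = 114.5 + 0.5e_M, so e_M = 114.5 / 0.5 = 229.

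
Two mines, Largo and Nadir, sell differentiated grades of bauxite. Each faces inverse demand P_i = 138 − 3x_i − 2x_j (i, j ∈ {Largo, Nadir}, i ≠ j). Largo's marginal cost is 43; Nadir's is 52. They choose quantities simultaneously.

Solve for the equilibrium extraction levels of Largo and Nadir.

12.4375, 10.1875

Mine Largo's profit: π = x_{Largo}(138 − 3x_{Largo} − 2x_{Nadir}) − 43x_{Largo}.
∂π/∂x_{Largo} = 95 − 6x_{Largo} − 2x_{Nadir} = 0 ⇒ x_{Largo} = 95/6 − (1/3)x_{Nadir}.
Similarly x_{Nadir} = 43/3 − (1/3)x_{Largo}.
Plugging x_{Nadir} into Largo's best response: x_{Largo} = 95/6 − (1/3)(43/3 − (1/3)x_{Largo}) ⇒ (8/9)x_{Largo} = 199/18, so x_{Largo} = 12.4375.
Then x_{Nadir} = 43/3 − (1/3)·12.4375 = 10.1875.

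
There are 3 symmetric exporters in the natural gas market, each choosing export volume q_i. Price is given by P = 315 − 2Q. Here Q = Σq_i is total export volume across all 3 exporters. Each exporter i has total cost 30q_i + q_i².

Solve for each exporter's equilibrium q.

A representative exporter's profit is π_i = q_i(315 − 2Q) − 30q_i − q_i², with Q = q_i + Σ_{j≠i} q_j.
First-order condition: 285 − 6q_i − 2Σ_{j≠i} q_j = 0.
Imposing symmetry (q_j = q for all j) turns Σ_{j≠i} q_j into 2q, so 285 = 10q and q = 28.5.

28.5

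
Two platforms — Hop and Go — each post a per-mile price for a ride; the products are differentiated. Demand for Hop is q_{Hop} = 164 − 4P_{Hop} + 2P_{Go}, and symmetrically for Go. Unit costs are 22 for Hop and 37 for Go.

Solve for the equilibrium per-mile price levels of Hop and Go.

Hop's profit: π = (P_{Hop} − 22)(164 − 4P_{Hop} + 2P_{Go}).
∂π/∂P_{Hop} = 252 − 8P_{Hop} + 2P_{Go} = 0 ⇒ P_{Hop} = 31.5 + 0.25P_{Go}.
Similarly P_{Go} = 39 + 0.25P_{Hop}.
Substituting the second reaction function into the first: P_{Hop} = 31.5 + 0.25(39 + 0.25P_{Hop}), which gives 0.9375P_{Hop} = 41.25 ⇒ P_{Hop} = 44.
Then P_{Go} = 39 + 0.25·44 = 50.

44, 50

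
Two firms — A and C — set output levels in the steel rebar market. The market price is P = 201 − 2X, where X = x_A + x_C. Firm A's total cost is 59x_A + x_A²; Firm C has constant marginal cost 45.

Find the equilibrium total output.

45.4

Firm A's profit: π = x_A(201 − 2(x_A + x_C)) − 59x_A − x_A².
∂π/∂x_A = 142 − 6x_A − 2x_C = 0, so x_A = 71/3 − (1/3)x_C.
For C: ∂π/∂x_C = 156 − 4x_C − 2x_A = 0 ⇒ x_C = 39 − 0.5x_A.
Solving the two reaction functions simultaneously: (1 − (−1/3)(−0.5))x_A = 71/3 − (1/3)·39, so (5/6)x_A = 32/3 and x_A = 12.8.
Then x_C = 39 − 0.5·12.8 = 32.6.
Total output: 12.8 + 32.6 = 45.4.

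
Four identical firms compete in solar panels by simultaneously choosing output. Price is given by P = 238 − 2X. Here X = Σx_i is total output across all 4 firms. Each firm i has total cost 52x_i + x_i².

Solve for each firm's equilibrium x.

15.5

A representative firm's profit is π_i = x_i(238 − 2X) − 52x_i − x_i², with X = x_i + Σ_{j≠i} x_j.
First-order condition: 186 − 6x_i − 2Σ_{j≠i} x_j = 0.
In a symmetric equilibrium every firm chooses the same x, so Σ_{j≠i} x_j = 3x. The condition becomes 186 − 12x = 0, giving x = 186/12 = 15.5.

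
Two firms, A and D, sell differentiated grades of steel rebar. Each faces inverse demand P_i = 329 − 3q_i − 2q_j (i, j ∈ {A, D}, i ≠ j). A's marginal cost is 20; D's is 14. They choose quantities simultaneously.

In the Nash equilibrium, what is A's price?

134.75

Firm A's profit: π = q_A(329 − 3q_A − 2q_D) − 20q_A.
∂π/∂q_A = 309 − 6q_A − 2q_D = 0 ⇒ q_A = 51.5 − (1/3)q_D.
Similarly q_D = 52.5 − (1/3)q_A.
Plugging q_D into A's best response: q_A = 51.5 − (1/3)(52.5 − (1/3)q_A) ⇒ (8/9)q_A = 34, so q_A = 38.25.
Then q_D = 52.5 − (1/3)·38.25 = 39.75.
P_A = 329 − 3·38.25 − 2·39.75 = 134.75.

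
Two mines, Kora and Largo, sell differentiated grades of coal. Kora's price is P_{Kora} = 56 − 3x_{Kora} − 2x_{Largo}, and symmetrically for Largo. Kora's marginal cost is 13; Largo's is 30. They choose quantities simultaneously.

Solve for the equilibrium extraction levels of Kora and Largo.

Mine Kora's profit: π = x_{Kora}(56 − 3x_{Kora} − 2x_{Largo}) − 13x_{Kora}.
∂π/∂x_{Kora} = 43 − 6x_{Kora} − 2x_{Largo} = 0 ⇒ x_{Kora} = 43/6 − (1/3)x_{Largo}.
Similarly x_{Largo} = 13/3 − (1/3)x_{Kora}.
Solving the two reaction functions simultaneously: (1 − (−1/3)(−1/3))x_{Kora} = 43/6 − (1/3)·(13/3), so (8/9)x_{Kora} = 103/18 and x_{Kora} = 6.4375.
Then x_{Largo} = 13/3 − (1/3)·6.4375 = 2.1875.

6.4375, 2.1875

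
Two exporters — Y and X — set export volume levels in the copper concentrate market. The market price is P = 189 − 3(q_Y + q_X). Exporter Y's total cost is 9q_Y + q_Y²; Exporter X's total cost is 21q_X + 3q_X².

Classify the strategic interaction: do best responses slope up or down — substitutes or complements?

Exporter Y's profit: π = q_Y(189 − 3(q_Y + q_X)) − 9q_Y − q_Y².
∂π/∂q_Y = 180 − 8q_Y − 3q_X = 0, so q_Y = 22.5 − 0.375q_X.
The best-response slope dq_Y/dq_X = −0.375 < 0: the reaction function is downward-sloping, so the choices are strategic substitutes.

strategic substitutes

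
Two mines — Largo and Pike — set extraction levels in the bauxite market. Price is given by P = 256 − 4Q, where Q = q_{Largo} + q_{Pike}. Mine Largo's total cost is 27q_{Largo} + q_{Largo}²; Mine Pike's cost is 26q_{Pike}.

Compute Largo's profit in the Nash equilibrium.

Mine Largo's profit: π = q_{Largo}(256 − 4(q_{Largo} + q_{Pike})) − 27q_{Largo} − q_{Largo}².
∂π/∂q_{Largo} = 229 − 10q_{Largo} − 4q_{Pike} = 0, so q_{Largo} = 22.9 − 0.4q_{Pike}.
For Pike: ∂π/∂q_{Pike} = 230 − 8q_{Pike} − 4q_{Largo} = 0 ⇒ q_{Pike} = 28.75 − 0.5q_{Largo}.
Substituting the second reaction function into the first: q_{Largo} = 22.9 − 0.4(28.75 − 0.5q_{Largo}), which gives 0.8q_{Largo} = 11.4 ⇒ q_{Largo} = 14.25.
Then q_{Pike} = 28.75 − 0.5·14.25 = 21.625.
Price P = 256 − 4·35.875 = 112.5.
Largo's profit: (112.5 − 27)·14.25 − (14.25)² = 1015.3125.

1015.3125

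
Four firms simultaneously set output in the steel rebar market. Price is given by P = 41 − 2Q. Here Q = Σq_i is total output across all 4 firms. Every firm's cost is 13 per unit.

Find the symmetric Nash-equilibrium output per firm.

2.8

A representative firm's profit is π_i = q_i(41 − 2Q) − 13q_i, with Q = q_i + Σ_{j≠i} q_j.
First-order condition: 28 − 4q_i − 2Σ_{j≠i} q_j = 0.
With identical firms, set every q_j = q: then 28 − 4q − 6q = 0, i.e. q = 28/10 = 2.8.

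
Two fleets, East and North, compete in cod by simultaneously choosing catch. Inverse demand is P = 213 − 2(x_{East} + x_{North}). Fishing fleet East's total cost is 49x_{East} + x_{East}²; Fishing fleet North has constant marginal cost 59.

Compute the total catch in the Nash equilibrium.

Fishing fleet East's profit: π = x_{East}(213 − 2(x_{East} + x_{North})) − 49x_{East} − x_{East}².
∂π/∂x_{East} = 164 − 6x_{East} − 2x_{North} = 0, so x_{East} = 82/3 − (1/3)x_{North}.
For North: ∂π/∂x_{North} = 154 − 4x_{North} − 2x_{East} = 0 ⇒ x_{North} = 38.5 − 0.5x_{East}.
Plugging x_{North} into East's best response: x_{East} = 82/3 − (1/3)(38.5 − 0.5x_{East}) ⇒ (5/6)x_{East} = 14.5, so x_{East} = 17.4.
Then x_{North} = 38.5 − 0.5·17.4 = 29.8.
Total catch: 17.4 + 29.8 = 47.2.

47.2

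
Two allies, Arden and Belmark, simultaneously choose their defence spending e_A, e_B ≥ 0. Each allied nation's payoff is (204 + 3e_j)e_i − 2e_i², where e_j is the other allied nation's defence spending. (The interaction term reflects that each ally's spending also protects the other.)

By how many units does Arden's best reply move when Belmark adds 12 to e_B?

9

Arden's payoff is (204 + 3e_B)e_A − 2e_A².
∂π/∂e_A = 204 + 3e_B − 4e_A = 0, so e_A = 51 + 0.75e_B.
The reaction-function slope is 0.75, so a 12-unit rise in e_B moves e_A by 0.75 × 12 = 9. Arden's best response rises — the actions are strategic complements.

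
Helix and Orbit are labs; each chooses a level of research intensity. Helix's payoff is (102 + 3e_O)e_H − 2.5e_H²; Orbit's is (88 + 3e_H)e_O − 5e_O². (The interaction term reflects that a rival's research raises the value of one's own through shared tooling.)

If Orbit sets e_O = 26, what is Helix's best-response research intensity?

Expanding Helix's payoff: 102e_H + 3e_Oe_H − 2.5e_H².
∂π/∂e_H = 102 + 3e_O − 5e_H = 0, so e_H = 20.4 + 0.6e_O.
At e_O = 26: e_H = 20.4 + 0.6·26 = 36.

36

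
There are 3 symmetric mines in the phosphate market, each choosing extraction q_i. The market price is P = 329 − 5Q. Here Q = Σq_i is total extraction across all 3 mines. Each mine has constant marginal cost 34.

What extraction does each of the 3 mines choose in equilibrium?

A representative mine's profit is π_i = q_i(329 − 5Q) − 34q_i, with Q = q_i + Σ_{j≠i} q_j.
First-order condition: 295 − 10q_i − 5Σ_{j≠i} q_j = 0.
With identical mines, set every q_j = q: then 295 − 10q − 10q = 0, i.e. q = 295/20 = 14.75.

14.75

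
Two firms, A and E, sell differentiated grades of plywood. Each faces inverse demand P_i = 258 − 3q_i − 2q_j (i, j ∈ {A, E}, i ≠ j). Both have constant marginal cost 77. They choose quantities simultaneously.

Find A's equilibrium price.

Firm A's profit: π = q_A(258 − 3q_A − 2q_E) − 77q_A.
∂π/∂q_A = 181 − 6q_A − 2q_E = 0 ⇒ q_A = 181/6 − (1/3)q_E.
By symmetry q_E = q_A; substituting into the reaction function, (4/3)q_A = 181/6 and q_A = 22.625.
P_A = 258 − 3·22.625 − 2·22.625 = 144.875.

144.875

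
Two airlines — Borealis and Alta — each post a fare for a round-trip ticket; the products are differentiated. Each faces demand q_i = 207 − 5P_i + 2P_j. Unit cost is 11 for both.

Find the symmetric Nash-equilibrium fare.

Borealis's profit: π = (P_{Borealis} − 11)(207 − 5P_{Borealis} + 2P_{Alta}).
∂π/∂P_{Borealis} = 262 − 10P_{Borealis} + 2P_{Alta} = 0 ⇒ P_{Borealis} = 26.2 + 0.2P_{Alta}.
By symmetry P_{Alta} = P_{Borealis}; substituting into the reaction function, 0.8P_{Borealis} = 26.2 and P_{Borealis} = 32.75.

32.75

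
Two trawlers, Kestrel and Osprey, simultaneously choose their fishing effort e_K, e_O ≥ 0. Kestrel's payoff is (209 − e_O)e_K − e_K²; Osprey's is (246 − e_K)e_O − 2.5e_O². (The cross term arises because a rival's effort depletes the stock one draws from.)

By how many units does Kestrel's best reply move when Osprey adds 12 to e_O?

-6

Expanding Kestrel's payoff: 209e_K − e_Oe_K − e_K².
∂π/∂e_K = 209 − e_O − 2e_K = 0, so e_K = 104.5 − 0.5e_O.
The reaction-function slope is −0.5, so a 12-unit rise in e_O moves e_K by −0.5 × 12 = −6. Kestrel's best response falls — the actions are strategic substitutes.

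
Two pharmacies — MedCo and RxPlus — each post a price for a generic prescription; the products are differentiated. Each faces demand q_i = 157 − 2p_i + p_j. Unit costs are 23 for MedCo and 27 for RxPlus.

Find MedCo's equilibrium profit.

4086.08

MedCo's profit: π = (p_{MedCo} − 23)(157 − 2p_{MedCo} + p_{RxPlus}).
∂π/∂p_{MedCo} = 203 − 4p_{MedCo} + p_{RxPlus} = 0 ⇒ p_{MedCo} = 50.75 + 0.25p_{RxPlus}.
Similarly p_{RxPlus} = 52.75 + 0.25p_{MedCo}.
Solving the two reaction functions simultaneously: (1 − (0.25)(0.25))p_{MedCo} = 50.75 + 0.25·52.75, so 0.9375p_{MedCo} = 63.9375 and p_{MedCo} = 68.2.
Then p_{RxPlus} = 52.75 + 0.25·68.2 = 69.8.
q_{MedCo} = 157 − 2·68.2 + 69.8 = 90.4.
Profit = (68.2 − 23)·90.4 = 4086.08.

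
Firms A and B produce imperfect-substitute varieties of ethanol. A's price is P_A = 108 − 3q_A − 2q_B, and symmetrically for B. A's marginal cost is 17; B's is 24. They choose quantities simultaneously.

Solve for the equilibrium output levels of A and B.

11.8125, 10.0625

Firm A's profit: π = q_A(108 − 3q_A − 2q_B) − 17q_A.
∂π/∂q_A = 91 − 6q_A − 2q_B = 0 ⇒ q_A = 91/6 − (1/3)q_B.
Similarly q_B = 14 − (1/3)q_A.
Plugging q_B into A's best response: q_A = 91/6 − (1/3)(14 − (1/3)q_A) ⇒ (8/9)q_A = 10.5, so q_A = 11.8125.
Then q_B = 14 − (1/3)·11.8125 = 10.0625.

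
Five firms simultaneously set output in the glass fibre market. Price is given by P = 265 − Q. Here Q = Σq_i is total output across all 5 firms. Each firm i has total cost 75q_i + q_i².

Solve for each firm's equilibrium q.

23.75

A representative firm's profit is π_i = q_i(265 − Q) − 75q_i − q_i², with Q = q_i + Σ_{j≠i} q_j.
First-order condition: 190 − 4q_i − Σ_{j≠i} q_j = 0.
Imposing symmetry (q_j = q for all j) turns Σ_{j≠i} q_j into 4q, so 190 = 8q and q = 23.75.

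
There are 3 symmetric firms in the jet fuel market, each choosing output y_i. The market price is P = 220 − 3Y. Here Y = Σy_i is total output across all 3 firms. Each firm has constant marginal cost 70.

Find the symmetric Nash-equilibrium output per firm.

A representative firm's profit is π_i = y_i(220 − 3Y) − 70y_i, with Y = y_i + Σ_{j≠i} y_j.
First-order condition: 150 − 6y_i − 3Σ_{j≠i} y_j = 0.
In a symmetric equilibrium every firm chooses the same y, so Σ_{j≠i} y_j = 2y. The condition becomes 150 − 12y = 0, giving y = 150/12 = 12.5.

12.5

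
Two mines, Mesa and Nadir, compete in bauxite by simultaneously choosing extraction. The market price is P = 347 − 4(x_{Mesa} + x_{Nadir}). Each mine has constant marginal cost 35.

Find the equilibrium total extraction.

Mine Mesa's profit: π = x_{Mesa}(347 − 4(x_{Mesa} + x_{Nadir})) − 35x_{Mesa}.
∂π/∂x_{Mesa} = 312 − 8x_{Mesa} − 4x_{Nadir} = 0, so x_{Mesa} = 39 − 0.5x_{Nadir}.
The game is symmetric, so in equilibrium x_{Nadir} = x_{Mesa}: the reaction function gives 1.5x_{Mesa} = 39, hence x_{Mesa} = 26.
Total extraction: 26 + 26 = 52.

52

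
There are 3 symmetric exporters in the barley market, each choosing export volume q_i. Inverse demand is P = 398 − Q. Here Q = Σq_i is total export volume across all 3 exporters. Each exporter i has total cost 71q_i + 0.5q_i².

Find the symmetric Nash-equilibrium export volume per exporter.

65.4

A representative exporter's profit is π_i = q_i(398 − Q) − 71q_i − 0.5q_i², with Q = q_i + Σ_{j≠i} q_j.
First-order condition: 327 − 3q_i − Σ_{j≠i} q_j = 0.
With identical exporters, set every q_j = q: then 327 − 3q − 2q = 0, i.e. q = 327/5 = 65.4.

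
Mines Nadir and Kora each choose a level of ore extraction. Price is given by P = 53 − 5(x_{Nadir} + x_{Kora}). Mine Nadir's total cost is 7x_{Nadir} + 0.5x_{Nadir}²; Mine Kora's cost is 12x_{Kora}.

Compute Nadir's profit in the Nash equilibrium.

Mine Nadir's profit: π = x_{Nadir}(53 − 5(x_{Nadir} + x_{Kora})) − 7x_{Nadir} − 0.5x_{Nadir}².
∂π/∂x_{Nadir} = 46 − 11x_{Nadir} − 5x_{Kora} = 0, so x_{Nadir} = 46/11 − (5/11)x_{Kora}.
For Kora: ∂π/∂x_{Kora} = 41 − 10x_{Kora} − 5x_{Nadir} = 0 ⇒ x_{Kora} = 4.1 − 0.5x_{Nadir}.
Substituting the second reaction function into the first: x_{Nadir} = 46/11 − (5/11)(4.1 − 0.5x_{Nadir}), which gives (17/22)x_{Nadir} = 51/22 ⇒ x_{Nadir} = 3.
Then x_{Kora} = 4.1 − 0.5·3 = 2.6.
Price P = 53 − 5·5.6 = 25.
Nadir's profit: (25 − 7)·3 − 0.5(3)² = 49.5.

49.5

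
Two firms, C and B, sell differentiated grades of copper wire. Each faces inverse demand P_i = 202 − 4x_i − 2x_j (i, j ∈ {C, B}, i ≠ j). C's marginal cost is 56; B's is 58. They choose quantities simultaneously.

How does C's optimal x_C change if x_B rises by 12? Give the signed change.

-3

Firm C's profit: π = x_C(202 − 4x_C − 2x_B) − 56x_C.
∂π/∂x_C = 146 − 8x_C − 2x_B = 0 ⇒ x_C = 18.25 − 0.25x_B.
The reaction-function slope is −0.25, so a 12-unit rise in x_B moves x_C by −0.25 × 12 = −3. C's best response falls — the actions are strategic substitutes.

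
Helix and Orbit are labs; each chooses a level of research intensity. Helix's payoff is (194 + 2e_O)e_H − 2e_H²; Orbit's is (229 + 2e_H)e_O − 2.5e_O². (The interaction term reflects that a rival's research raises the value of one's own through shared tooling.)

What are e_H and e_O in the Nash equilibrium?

Expanding Helix's payoff: 194e_H + 2e_Oe_H − 2e_H².
∂π/∂e_H = 194 + 2e_O − 4e_H = 0, so e_H = 48.5 + 0.5e_O.
Likewise for Orbit: e_O = 45.8 + 0.4e_H.
Plugging e_O into Helix's best response: e_H = 48.5 + 0.5(45.8 + 0.4e_H) ⇒ 0.8e_H = 71.4, so e_H = 89.25.
Then e_O = 45.8 + 0.4·89.25 = 81.5.

89.25, 81.5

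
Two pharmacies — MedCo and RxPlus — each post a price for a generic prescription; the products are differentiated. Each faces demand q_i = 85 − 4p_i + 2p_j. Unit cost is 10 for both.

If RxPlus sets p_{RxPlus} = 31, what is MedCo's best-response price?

23.375

MedCo's profit: π = (p_{MedCo} − 10)(85 − 4p_{MedCo} + 2p_{RxPlus}).
∂π/∂p_{MedCo} = 125 − 8p_{MedCo} + 2p_{RxPlus} = 0 ⇒ p_{MedCo} = 15.625 + 0.25p_{RxPlus}.
At p_{RxPlus} = 31: p_{MedCo} = 15.625 + 0.25·31 = 23.375.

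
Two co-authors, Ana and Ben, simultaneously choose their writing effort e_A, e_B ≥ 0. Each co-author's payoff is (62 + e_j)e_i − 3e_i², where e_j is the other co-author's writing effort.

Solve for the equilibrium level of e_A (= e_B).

12.4

Ana's payoff is (62 + e_B)e_A − 3e_A².
∂π/∂e_A = 62 + e_B − 6e_A = 0, so e_A = 31/3 + (1/6)e_B.
The game is symmetric, so in equilibrium e_B = e_A: the reaction function gives (5/6)e_A = 31/3, hence e_A = 12.4.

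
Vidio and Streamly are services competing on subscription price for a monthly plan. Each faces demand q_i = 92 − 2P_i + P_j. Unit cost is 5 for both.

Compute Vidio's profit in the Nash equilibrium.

1682

Vidio's profit: π = (P_{Vidio} − 5)(92 − 2P_{Vidio} + P_{Streamly}).
∂π/∂P_{Vidio} = 102 − 4P_{Vidio} + P_{Streamly} = 0 ⇒ P_{Vidio} = 25.5 + 0.25P_{Streamly}.
Setting P_{Vidio} = P_{Streamly} in the reaction function: P_{Vidio} = 25.5 + 0.25P_{Vidio}, so P_{Vidio} = 25.5 / 0.75 = 34.
q_{Vidio} = 92 − 2·34 + 34 = 58.
Profit = (34 − 5)·58 = 1682.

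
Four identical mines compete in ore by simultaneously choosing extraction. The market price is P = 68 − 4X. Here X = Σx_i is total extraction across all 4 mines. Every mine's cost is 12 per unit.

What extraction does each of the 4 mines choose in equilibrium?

A representative mine's profit is π_i = x_i(68 − 4X) − 12x_i, with X = x_i + Σ_{j≠i} x_j.
First-order condition: 56 − 8x_i − 4Σ_{j≠i} x_j = 0.
With identical mines, set every x_j = x: then 56 − 8x − 12x = 0, i.e. x = 56/20 = 2.8.

2.8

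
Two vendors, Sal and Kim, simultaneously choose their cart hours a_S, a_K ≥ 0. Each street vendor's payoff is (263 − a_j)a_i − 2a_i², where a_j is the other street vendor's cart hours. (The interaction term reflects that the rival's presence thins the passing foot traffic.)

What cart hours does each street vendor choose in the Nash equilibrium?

Sal's payoff is (263 − a_K)a_S − 2a_S².
∂π/∂a_S = 263 − a_K − 4a_S = 0, so a_S = 65.75 − 0.25a_K.
Setting a_S = a_K in the reaction function: a_S = 65.75 − 0.25a_S, so a_S = 65.75 / 1.25 = 52.6.

52.6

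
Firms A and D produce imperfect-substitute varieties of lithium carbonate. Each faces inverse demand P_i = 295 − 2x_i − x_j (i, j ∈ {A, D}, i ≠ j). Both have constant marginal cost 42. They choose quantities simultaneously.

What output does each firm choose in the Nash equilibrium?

50.6

Firm A's profit: π = x_A(295 − 2x_A − x_D) − 42x_A.
∂π/∂x_A = 253 − 4x_A − x_D = 0 ⇒ x_A = 63.25 − 0.25x_D.
The game is symmetric, so in equilibrium x_D = x_A: the reaction function gives 1.25x_A = 63.25, hence x_A = 50.6.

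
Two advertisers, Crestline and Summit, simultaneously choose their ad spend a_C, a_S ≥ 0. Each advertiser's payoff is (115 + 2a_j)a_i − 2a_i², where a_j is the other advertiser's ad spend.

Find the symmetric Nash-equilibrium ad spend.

57.5

Crestline's payoff is (115 + 2a_S)a_C − 2a_C².
∂π/∂a_C = 115 + 2a_S − 4a_C = 0, so a_C = 28.75 + 0.5a_S.
The game is symmetric, so in equilibrium a_S = a_C: the reaction function gives 0.5a_C = 28.75, hence a_C = 57.5.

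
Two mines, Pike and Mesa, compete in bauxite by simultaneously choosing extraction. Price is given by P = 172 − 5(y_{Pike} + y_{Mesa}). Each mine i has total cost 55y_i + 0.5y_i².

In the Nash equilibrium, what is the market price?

98.875

Mine Pike's profit: π = y_{Pike}(172 − 5(y_{Pike} + y_{Mesa})) − 55y_{Pike} − 0.5y_{Pike}².
∂π/∂y_{Pike} = 117 − 11y_{Pike} − 5y_{Mesa} = 0, so y_{Pike} = 117/11 − (5/11)y_{Mesa}.
By symmetry y_{Mesa} = y_{Pike}; substituting into the reaction function, (16/11)y_{Pike} = 117/11 and y_{Pike} = 7.3125.
Equilibrium price: P = 172 − 5·14.625 = 98.875.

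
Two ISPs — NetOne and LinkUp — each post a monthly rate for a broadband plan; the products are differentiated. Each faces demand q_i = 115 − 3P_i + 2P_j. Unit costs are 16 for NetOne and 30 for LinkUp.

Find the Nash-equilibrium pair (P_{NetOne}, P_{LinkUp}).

43.375, 48.625

NetOne's profit: π = (P_{NetOne} − 16)(115 − 3P_{NetOne} + 2P_{LinkUp}).
∂π/∂P_{NetOne} = 163 − 6P_{NetOne} + 2P_{LinkUp} = 0 ⇒ P_{NetOne} = 163/6 + (1/3)P_{LinkUp}.
Similarly P_{LinkUp} = 205/6 + (1/3)P_{NetOne}.
Substituting the second reaction function into the first: P_{NetOne} = 163/6 + (1/3)(205/6 + (1/3)P_{NetOne}), which gives (8/9)P_{NetOne} = 347/9 ⇒ P_{NetOne} = 43.375.
Then P_{LinkUp} = 205/6 + (1/3)·43.375 = 48.625.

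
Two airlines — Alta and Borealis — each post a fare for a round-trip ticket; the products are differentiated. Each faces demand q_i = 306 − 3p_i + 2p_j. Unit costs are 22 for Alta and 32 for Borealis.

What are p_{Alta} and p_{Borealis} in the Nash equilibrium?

Alta's profit: π = (p_{Alta} − 22)(306 − 3p_{Alta} + 2p_{Borealis}).
∂π/∂p_{Alta} = 372 − 6p_{Alta} + 2p_{Borealis} = 0 ⇒ p_{Alta} = 62 + (1/3)p_{Borealis}.
Similarly p_{Borealis} = 67 + (1/3)p_{Alta}.
Solving the two reaction functions simultaneously: (1 − (1/3)(1/3))p_{Alta} = 62 + (1/3)·67, so (8/9)p_{Alta} = 253/3 and p_{Alta} = 94.875.
Then p_{Borealis} = 67 + (1/3)·94.875 = 98.625.

94.875, 98.625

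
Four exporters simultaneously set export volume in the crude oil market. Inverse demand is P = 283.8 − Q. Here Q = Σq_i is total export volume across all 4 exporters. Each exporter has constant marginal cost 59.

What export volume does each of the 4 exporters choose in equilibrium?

A representative exporter's profit is π_i = q_i(283.8 − Q) − 59q_i, with Q = q_i + Σ_{j≠i} q_j.
First-order condition: 224.8 − 2q_i − Σ_{j≠i} q_j = 0.
Imposing symmetry (q_j = q for all j) turns Σ_{j≠i} q_j into 3q, so 224.8 = 5q and q = 44.96.

44.96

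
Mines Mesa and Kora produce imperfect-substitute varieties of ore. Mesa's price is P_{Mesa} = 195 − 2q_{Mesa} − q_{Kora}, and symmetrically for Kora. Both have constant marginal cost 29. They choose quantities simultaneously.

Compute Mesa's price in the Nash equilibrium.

95.4

Mine Mesa's profit: π = q_{Mesa}(195 − 2q_{Mesa} − q_{Kora}) − 29q_{Mesa}.
∂π/∂q_{Mesa} = 166 − 4q_{Mesa} − q_{Kora} = 0 ⇒ q_{Mesa} = 41.5 − 0.25q_{Kora}.
By symmetry q_{Kora} = q_{Mesa}; substituting into the reaction function, 1.25q_{Mesa} = 41.5 and q_{Mesa} = 33.2.
P_{Mesa} = 195 − 2·33.2 − 33.2 = 95.4.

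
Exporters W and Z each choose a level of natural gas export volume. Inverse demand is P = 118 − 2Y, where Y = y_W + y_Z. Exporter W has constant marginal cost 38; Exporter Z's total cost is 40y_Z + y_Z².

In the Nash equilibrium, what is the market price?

70.4

Exporter W's profit: π = y_W(118 − 2(y_W + y_Z)) − 38y_W.
∂π/∂y_W = 80 − 4y_W − 2y_Z = 0, so y_W = 20 − 0.5y_Z.
For Z: ∂π/∂y_Z = 78 − 6y_Z − 2y_W = 0 ⇒ y_Z = 13 − (1/3)y_W.
Solving the two reaction functions simultaneously: (1 − (−0.5)(−1/3))y_W = 20 − 0.5·13, so (5/6)y_W = 13.5 and y_W = 16.2.
Then y_Z = 13 − (1/3)·16.2 = 7.6.
Equilibrium price: P = 118 − 2·23.8 = 70.4.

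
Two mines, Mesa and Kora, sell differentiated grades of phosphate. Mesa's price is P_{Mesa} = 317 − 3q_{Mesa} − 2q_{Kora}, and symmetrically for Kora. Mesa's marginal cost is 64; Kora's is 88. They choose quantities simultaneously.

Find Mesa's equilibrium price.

Mine Mesa's profit: π = q_{Mesa}(317 − 3q_{Mesa} − 2q_{Kora}) − 64q_{Mesa}.
∂π/∂q_{Mesa} = 253 − 6q_{Mesa} − 2q_{Kora} = 0 ⇒ q_{Mesa} = 253/6 − (1/3)q_{Kora}.
Similarly q_{Kora} = 229/6 − (1/3)q_{Mesa}.
Plugging q_{Kora} into Mesa's best response: q_{Mesa} = 253/6 − (1/3)(229/6 − (1/3)q_{Mesa}) ⇒ (8/9)q_{Mesa} = 265/9, so q_{Mesa} = 33.125.
Then q_{Kora} = 229/6 − (1/3)·33.125 = 27.125.
P_{Mesa} = 317 − 3·33.125 − 2·27.125 = 163.375.

163.375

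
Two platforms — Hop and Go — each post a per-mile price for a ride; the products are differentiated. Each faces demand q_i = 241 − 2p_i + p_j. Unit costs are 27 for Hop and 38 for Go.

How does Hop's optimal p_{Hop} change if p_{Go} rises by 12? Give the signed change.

Hop's profit: π = (p_{Hop} − 27)(241 − 2p_{Hop} + p_{Go}).
∂π/∂p_{Hop} = 295 − 4p_{Hop} + p_{Go} = 0 ⇒ p_{Hop} = 73.75 + 0.25p_{Go}.
The reaction-function slope is 0.25, so a 12-unit rise in p_{Go} moves p_{Hop} by 0.25 × 12 = 3. Hop's best response rises — the actions are strategic complements.

3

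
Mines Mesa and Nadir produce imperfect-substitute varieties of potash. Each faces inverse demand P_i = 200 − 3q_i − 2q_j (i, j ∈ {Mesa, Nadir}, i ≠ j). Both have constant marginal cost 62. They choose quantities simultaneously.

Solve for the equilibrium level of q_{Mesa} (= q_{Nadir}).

Mine Mesa's profit: π = q_{Mesa}(200 − 3q_{Mesa} − 2q_{Nadir}) − 62q_{Mesa}.
∂π/∂q_{Mesa} = 138 − 6q_{Mesa} − 2q_{Nadir} = 0 ⇒ q_{Mesa} = 23 − (1/3)q_{Nadir}.
Setting q_{Mesa} = q_{Nadir} in the reaction function: q_{Mesa} = 23 − (1/3)q_{Mesa}, so q_{Mesa} = 23 / (4/3) = 17.25.

17.25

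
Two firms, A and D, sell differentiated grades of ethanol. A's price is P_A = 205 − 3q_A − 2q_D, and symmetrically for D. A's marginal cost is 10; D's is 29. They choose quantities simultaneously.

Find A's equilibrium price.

Firm A's profit: π = q_A(205 − 3q_A − 2q_D) − 10q_A.
∂π/∂q_A = 195 − 6q_A − 2q_D = 0 ⇒ q_A = 32.5 − (1/3)q_D.
Similarly q_D = 88/3 − (1/3)q_A.
Solving the two reaction functions simultaneously: (1 − (−1/3)(−1/3))q_A = 32.5 − (1/3)·(88/3), so (8/9)q_A = 409/18 and q_A = 25.5625.
Then q_D = 88/3 − (1/3)·25.5625 = 20.8125.
P_A = 205 − 3·25.5625 − 2·20.8125 = 86.6875.

86.6875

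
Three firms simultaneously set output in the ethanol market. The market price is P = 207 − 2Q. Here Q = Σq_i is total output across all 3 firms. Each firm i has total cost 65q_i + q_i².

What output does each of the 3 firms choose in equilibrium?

14.2

A representative firm's profit is π_i = q_i(207 − 2Q) − 65q_i − q_i², with Q = q_i + Σ_{j≠i} q_j.
First-order condition: 142 − 6q_i − 2Σ_{j≠i} q_j = 0.
With identical firms, set every q_j = q: then 142 − 6q − 4q = 0, i.e. q = 142/10 = 14.2.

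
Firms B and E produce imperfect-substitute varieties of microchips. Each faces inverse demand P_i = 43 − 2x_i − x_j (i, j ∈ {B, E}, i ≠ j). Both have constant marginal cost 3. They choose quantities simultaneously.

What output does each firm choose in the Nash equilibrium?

8

Firm B's profit: π = x_B(43 − 2x_B − x_E) − 3x_B.
∂π/∂x_B = 40 − 4x_B − x_E = 0 ⇒ x_B = 10 − 0.25x_E.
The game is symmetric, so in equilibrium x_E = x_B: the reaction function gives 1.25x_B = 10, hence x_B = 8.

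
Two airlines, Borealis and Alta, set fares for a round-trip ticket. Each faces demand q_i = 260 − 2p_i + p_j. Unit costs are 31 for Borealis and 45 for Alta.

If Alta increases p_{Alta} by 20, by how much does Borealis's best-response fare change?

5

Borealis's profit: π = (p_{Borealis} − 31)(260 − 2p_{Borealis} + p_{Alta}).
∂π/∂p_{Borealis} = 322 − 4p_{Borealis} + p_{Alta} = 0 ⇒ p_{Borealis} = 80.5 + 0.25p_{Alta}.
The reaction-function slope is 0.25, so a 20-unit rise in p_{Alta} moves p_{Borealis} by 0.25 × 20 = 5. Borealis's best response rises — the actions are strategic complements.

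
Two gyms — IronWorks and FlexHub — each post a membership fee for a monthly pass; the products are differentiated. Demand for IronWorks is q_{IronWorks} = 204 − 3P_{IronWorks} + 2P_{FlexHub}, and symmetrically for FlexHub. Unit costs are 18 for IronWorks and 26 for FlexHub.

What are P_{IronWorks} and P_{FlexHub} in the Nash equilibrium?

IronWorks's profit: π = (P_{IronWorks} − 18)(204 − 3P_{IronWorks} + 2P_{FlexHub}).
∂π/∂P_{IronWorks} = 258 − 6P_{IronWorks} + 2P_{FlexHub} = 0 ⇒ P_{IronWorks} = 43 + (1/3)P_{FlexHub}.
Similarly P_{FlexHub} = 47 + (1/3)P_{IronWorks}.
Solving the two reaction functions simultaneously: (1 − (1/3)(1/3))P_{IronWorks} = 43 + (1/3)·47, so (8/9)P_{IronWorks} = 176/3 and P_{IronWorks} = 66.
Then P_{FlexHub} = 47 + (1/3)·66 = 69.

66, 69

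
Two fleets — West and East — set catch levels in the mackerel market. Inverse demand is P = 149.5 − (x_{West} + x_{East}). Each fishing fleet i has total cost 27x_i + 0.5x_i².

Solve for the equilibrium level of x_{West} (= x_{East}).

Fishing fleet West's profit: π = x_{West}(149.5 − (x_{West} + x_{East})) − 27x_{West} − 0.5x_{West}².
∂π/∂x_{West} = 122.5 − 3x_{West} − x_{East} = 0, so x_{West} = 245/6 − (1/3)x_{East}.
Setting x_{West} = x_{East} in the reaction function: x_{West} = 245/6 − (1/3)x_{West}, so x_{West} = (245/6) / (4/3) = 30.625.

30.625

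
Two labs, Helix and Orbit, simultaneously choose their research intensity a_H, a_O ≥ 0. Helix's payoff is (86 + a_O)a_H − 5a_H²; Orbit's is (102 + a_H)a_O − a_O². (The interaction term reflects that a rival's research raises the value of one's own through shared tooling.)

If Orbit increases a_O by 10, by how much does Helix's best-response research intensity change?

Expanding Helix's payoff: 86a_H + a_Oa_H − 5a_H².
∂π/∂a_H = 86 + a_O − 10a_H = 0, so a_H = 8.6 + 0.1a_O.
The reaction-function slope is 0.1, so a 10-unit rise in a_O moves a_H by 0.1 × 10 = 1. Helix's best response rises — the actions are strategic complements.

1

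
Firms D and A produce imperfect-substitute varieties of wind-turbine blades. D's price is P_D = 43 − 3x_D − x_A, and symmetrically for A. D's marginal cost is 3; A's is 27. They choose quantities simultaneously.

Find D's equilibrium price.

22.2

Firm D's profit: π = x_D(43 − 3x_D − x_A) − 3x_D.
∂π/∂x_D = 40 − 6x_D − x_A = 0 ⇒ x_D = 20/3 − (1/6)x_A.
Similarly x_A = 8/3 − (1/6)x_D.
Substituting the second reaction function into the first: x_D = 20/3 − (1/6)(8/3 − (1/6)x_D), which gives (35/36)x_D = 56/9 ⇒ x_D = 6.4.
Then x_A = 8/3 − (1/6)·6.4 = 1.6.
P_D = 43 − 3·6.4 − 1.6 = 22.2.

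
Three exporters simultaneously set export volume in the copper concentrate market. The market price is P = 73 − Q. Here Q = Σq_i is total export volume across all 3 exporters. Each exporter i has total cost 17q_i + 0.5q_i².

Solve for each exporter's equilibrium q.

11.2

A representative exporter's profit is π_i = q_i(73 − Q) − 17q_i − 0.5q_i², with Q = q_i + Σ_{j≠i} q_j.
First-order condition: 56 − 3q_i − Σ_{j≠i} q_j = 0.
In a symmetric equilibrium every exporter chooses the same q, so Σ_{j≠i} q_j = 2q. The condition becomes 56 − 5q = 0, giving q = 56/5 = 11.2.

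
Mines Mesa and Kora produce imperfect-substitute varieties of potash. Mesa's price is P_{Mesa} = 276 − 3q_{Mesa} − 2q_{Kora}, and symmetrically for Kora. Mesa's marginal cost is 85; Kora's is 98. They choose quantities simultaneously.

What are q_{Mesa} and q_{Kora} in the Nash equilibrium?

24.6875, 21.4375

Mine Mesa's profit: π = q_{Mesa}(276 − 3q_{Mesa} − 2q_{Kora}) − 85q_{Mesa}.
∂π/∂q_{Mesa} = 191 − 6q_{Mesa} − 2q_{Kora} = 0 ⇒ q_{Mesa} = 191/6 − (1/3)q_{Kora}.
Similarly q_{Kora} = 89/3 − (1/3)q_{Mesa}.
Plugging q_{Kora} into Mesa's best response: q_{Mesa} = 191/6 − (1/3)(89/3 − (1/3)q_{Mesa}) ⇒ (8/9)q_{Mesa} = 395/18, so q_{Mesa} = 24.6875.
Then q_{Kora} = 89/3 − (1/3)·24.6875 = 21.4375.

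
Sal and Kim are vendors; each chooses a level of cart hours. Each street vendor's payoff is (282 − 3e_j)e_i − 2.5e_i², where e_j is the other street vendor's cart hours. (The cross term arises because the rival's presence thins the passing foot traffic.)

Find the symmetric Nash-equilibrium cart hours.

Sal's payoff is (282 − 3e_K)e_S − 2.5e_S².
∂π/∂e_S = 282 − 3e_K − 5e_S = 0, so e_S = 56.4 − 0.6e_K.
Setting e_S = e_K in the reaction function: e_S = 56.4 − 0.6e_S, so e_S = 56.4 / 1.6 = 35.25.

35.25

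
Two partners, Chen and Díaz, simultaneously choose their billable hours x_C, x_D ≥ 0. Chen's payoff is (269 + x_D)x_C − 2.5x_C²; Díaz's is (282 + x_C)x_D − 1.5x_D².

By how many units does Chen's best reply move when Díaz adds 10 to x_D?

2

Expanding Chen's payoff: 269x_C + x_Dx_C − 2.5x_C².
∂π/∂x_C = 269 + x_D − 5x_C = 0, so x_C = 53.8 + 0.2x_D.
The reaction-function slope is 0.2, so a 10-unit rise in x_D moves x_C by 0.2 × 10 = 2. Chen's best response rises — the actions are strategic complements.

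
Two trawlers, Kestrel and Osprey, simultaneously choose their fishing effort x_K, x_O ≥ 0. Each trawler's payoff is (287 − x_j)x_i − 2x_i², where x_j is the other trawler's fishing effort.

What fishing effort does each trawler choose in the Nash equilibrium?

57.4

Kestrel's payoff is (287 − x_O)x_K − 2x_K².
∂π/∂x_K = 287 − x_O − 4x_K = 0, so x_K = 71.75 − 0.25x_O.
By symmetry x_O = x_K; substituting into the reaction function, 1.25x_K = 71.75 and x_K = 57.4.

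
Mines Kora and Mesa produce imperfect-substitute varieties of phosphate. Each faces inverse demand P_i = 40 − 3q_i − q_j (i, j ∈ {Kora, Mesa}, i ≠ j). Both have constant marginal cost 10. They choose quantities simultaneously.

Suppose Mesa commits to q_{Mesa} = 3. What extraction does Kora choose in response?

4.5

Mine Kora's profit: π = q_{Kora}(40 − 3q_{Kora} − q_{Mesa}) − 10q_{Kora}.
∂π/∂q_{Kora} = 30 − 6q_{Kora} − q_{Mesa} = 0 ⇒ q_{Kora} = 5 − (1/6)q_{Mesa}.
At q_{Mesa} = 3: q_{Kora} = 5 − (1/6)·3 = 4.5.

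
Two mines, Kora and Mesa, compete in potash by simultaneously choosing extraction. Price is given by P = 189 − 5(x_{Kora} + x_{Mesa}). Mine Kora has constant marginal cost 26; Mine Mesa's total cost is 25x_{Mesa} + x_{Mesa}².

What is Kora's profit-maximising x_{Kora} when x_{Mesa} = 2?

15.3

Mine Kora's profit: π = x_{Kora}(189 − 5(x_{Kora} + x_{Mesa})) − 26x_{Kora}.
∂π/∂x_{Kora} = 163 − 10x_{Kora} − 5x_{Mesa} = 0, so x_{Kora} = 16.3 − 0.5x_{Mesa}.
At x_{Mesa} = 2: x_{Kora} = 16.3 − 0.5·2 = 15.3.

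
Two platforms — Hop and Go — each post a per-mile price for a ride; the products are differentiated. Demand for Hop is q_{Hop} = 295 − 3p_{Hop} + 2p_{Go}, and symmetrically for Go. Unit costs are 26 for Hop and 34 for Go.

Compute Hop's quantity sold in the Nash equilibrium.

Hop's profit: π = (p_{Hop} − 26)(295 − 3p_{Hop} + 2p_{Go}).
∂π/∂p_{Hop} = 373 − 6p_{Hop} + 2p_{Go} = 0 ⇒ p_{Hop} = 373/6 + (1/3)p_{Go}.
Similarly p_{Go} = 397/6 + (1/3)p_{Hop}.
Solving the two reaction functions simultaneously: (1 − (1/3)(1/3))p_{Hop} = 373/6 + (1/3)·(397/6), so (8/9)p_{Hop} = 758/9 and p_{Hop} = 94.75.
Then p_{Go} = 397/6 + (1/3)·94.75 = 97.75.
q_{Hop} = 295 − 3·94.75 + 2·97.75 = 206.25.

206.25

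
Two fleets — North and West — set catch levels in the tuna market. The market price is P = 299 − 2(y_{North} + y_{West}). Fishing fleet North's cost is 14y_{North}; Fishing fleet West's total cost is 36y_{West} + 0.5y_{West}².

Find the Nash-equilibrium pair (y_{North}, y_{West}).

56.1875, 30.125

Fishing fleet North's profit: π = y_{North}(299 − 2(y_{North} + y_{West})) − 14y_{North}.
∂π/∂y_{North} = 285 − 4y_{North} − 2y_{West} = 0, so y_{North} = 71.25 − 0.5y_{West}.
For West: ∂π/∂y_{West} = 263 − 5y_{West} − 2y_{North} = 0 ⇒ y_{West} = 52.6 − 0.4y_{North}.
Solving the two reaction functions simultaneously: (1 − (−0.5)(−0.4))y_{North} = 71.25 − 0.5·52.6, so 0.8y_{North} = 44.95 and y_{North} = 56.1875.
Then y_{West} = 52.6 − 0.4·56.1875 = 30.125.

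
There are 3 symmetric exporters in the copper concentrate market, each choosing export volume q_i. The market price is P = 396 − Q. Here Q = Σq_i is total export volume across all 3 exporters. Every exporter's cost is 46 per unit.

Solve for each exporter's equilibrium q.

87.5

A representative exporter's profit is π_i = q_i(396 − Q) − 46q_i, with Q = q_i + Σ_{j≠i} q_j.
First-order condition: 350 − 2q_i − Σ_{j≠i} q_j = 0.
With identical exporters, set every q_j = q: then 350 − 2q − 2q = 0, i.e. q = 350/4 = 87.5.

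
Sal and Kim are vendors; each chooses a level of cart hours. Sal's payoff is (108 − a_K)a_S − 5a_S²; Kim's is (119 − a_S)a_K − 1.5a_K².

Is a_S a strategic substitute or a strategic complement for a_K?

Expanding Sal's payoff: 108a_S − a_Ka_S − 5a_S².
∂π/∂a_S = 108 − a_K − 10a_S = 0, so a_S = 10.8 − 0.1a_K.
The best-response slope da_S/da_K = −0.1 < 0: the reaction function is downward-sloping, so the choices are strategic substitutes.

strategic substitutes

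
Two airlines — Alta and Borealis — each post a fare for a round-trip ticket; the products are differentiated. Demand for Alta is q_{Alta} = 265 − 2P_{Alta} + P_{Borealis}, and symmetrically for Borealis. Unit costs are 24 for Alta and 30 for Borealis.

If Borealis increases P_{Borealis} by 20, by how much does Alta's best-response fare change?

5

Alta's profit: π = (P_{Alta} − 24)(265 − 2P_{Alta} + P_{Borealis}).
∂π/∂P_{Alta} = 313 − 4P_{Alta} + P_{Borealis} = 0 ⇒ P_{Alta} = 78.25 + 0.25P_{Borealis}.
The reaction-function slope is 0.25, so a 20-unit rise in P_{Borealis} moves P_{Alta} by 0.25 × 20 = 5. Alta's best response rises — the actions are strategic complements.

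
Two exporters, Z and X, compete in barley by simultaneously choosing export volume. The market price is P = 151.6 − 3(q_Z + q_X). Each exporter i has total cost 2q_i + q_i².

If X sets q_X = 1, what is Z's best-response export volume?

18.325

Exporter Z's profit: π = q_Z(151.6 − 3(q_Z + q_X)) − 2q_Z − q_Z².
∂π/∂q_Z = 149.6 − 8q_Z − 3q_X = 0, so q_Z = 18.7 − 0.375q_X.
At q_X = 1: q_Z = 18.7 − 0.375·1 = 18.325.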